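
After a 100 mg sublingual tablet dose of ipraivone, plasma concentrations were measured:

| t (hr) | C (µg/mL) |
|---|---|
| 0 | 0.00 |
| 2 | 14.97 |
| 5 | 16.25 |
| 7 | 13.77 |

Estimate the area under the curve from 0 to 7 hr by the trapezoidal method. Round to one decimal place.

AUC = 91.8 µg/mL·hr

Trapezoidal AUC_0→7:
  [0→2]: (0.00+14.97)/2 × 2 = 14.97
  [2→5]: (14.97+16.25)/2 × 3 = 46.83
  [5→7]: (16.25+13.77)/2 × 2 = 30.02
  Sum = 91.82 µg/mL·hr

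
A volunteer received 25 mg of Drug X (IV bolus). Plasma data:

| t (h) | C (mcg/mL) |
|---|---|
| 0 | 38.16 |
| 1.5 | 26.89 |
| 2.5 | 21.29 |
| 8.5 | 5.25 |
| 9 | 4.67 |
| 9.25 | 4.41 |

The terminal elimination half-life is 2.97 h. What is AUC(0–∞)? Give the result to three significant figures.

Trapezoidal AUC_0→9.25:
  [0→1.5]: (38.16+26.89)/2 × 1.5 = 48.7875
  [1.5→2.5]: (26.89+21.29)/2 × 1 = 24.09
  [2.5→8.5]: (21.29+5.25)/2 × 6 = 79.62
  [8.5→9]: (5.25+4.67)/2 × 0.5 = 2.48
  [9→9.25]: (4.67+4.41)/2 × 0.25 = 1.135
  Sum = 156.1125 mcg/mL·h
k_e = ln2 / t½ = 0.693147 / 2.97 = 0.2334 h^-1
Extrapolated tail: C_last / k_e = 4.41 / 0.2334 = 18.895
AUC_0→∞ = 156.1125 + 18.895 = 175.0075 mcg/mL·h

AUC = 175 mcg/mL·h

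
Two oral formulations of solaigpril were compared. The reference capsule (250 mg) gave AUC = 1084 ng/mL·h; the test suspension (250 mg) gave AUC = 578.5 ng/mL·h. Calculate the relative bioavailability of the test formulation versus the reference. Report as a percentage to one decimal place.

F_rel = (AUC_test/D_test) / (AUC_ref/D_ref)
      = (578.5/250) / (1084/250)
      = 2.314 / 4.336 = 0.5337 = 53.37%

F_rel = 53.4%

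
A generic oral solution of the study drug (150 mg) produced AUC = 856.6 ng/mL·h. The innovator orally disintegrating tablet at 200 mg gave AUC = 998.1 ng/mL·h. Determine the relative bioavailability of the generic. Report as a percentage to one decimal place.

F_rel = (AUC_test/D_test) / (AUC_ref/D_ref)
      = (856.6/150) / (998.1/200)
      = 5.71067 / 4.9905 = 1.1443 = 114.43%

F_rel = 114.4%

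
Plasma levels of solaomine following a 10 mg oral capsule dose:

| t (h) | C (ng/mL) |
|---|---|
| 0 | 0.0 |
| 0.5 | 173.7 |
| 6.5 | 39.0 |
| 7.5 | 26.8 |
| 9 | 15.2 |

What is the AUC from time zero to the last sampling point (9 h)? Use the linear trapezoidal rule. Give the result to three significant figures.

AUC = 746 ng/mL·h

Trapezoidal AUC_0→9:
  [0→0.5]: (0.0+173.7)/2 × 0.5 = 43.425
  [0.5→6.5]: (173.7+39.0)/2 × 6 = 638.1
  [6.5→7.5]: (39.0+26.8)/2 × 1 = 32.9
  [7.5→9]: (26.8+15.2)/2 × 1.5 = 31.5
  Sum = 745.925 ng/mL·h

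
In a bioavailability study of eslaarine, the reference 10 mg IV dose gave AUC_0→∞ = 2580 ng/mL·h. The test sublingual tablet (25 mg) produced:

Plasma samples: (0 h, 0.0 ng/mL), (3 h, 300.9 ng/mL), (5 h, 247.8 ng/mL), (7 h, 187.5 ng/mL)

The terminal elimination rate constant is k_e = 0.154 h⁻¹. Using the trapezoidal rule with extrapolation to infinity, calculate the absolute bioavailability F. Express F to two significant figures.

Trapezoidal AUC_0→7 (sublingual tablet):
  [0→3]: (0.0+300.9)/2 × 3 = 451.35
  [3→5]: (300.9+247.8)/2 × 2 = 548.7
  [5→7]: (247.8+187.5)/2 × 2 = 435.3
  Sum = 1435.35 ng/mL·h
Tail: C_last/k_e = 187.5/0.154 = 1217.532
AUC_0→∞ (sublingual tablet) = 1435.35 + 1217.532 = 2652.882 ng/mL·h
F = (AUC_ev/D_ev)/(AUC_iv/D_iv) = (2652.882/25)/(2580/10) = 106.11528/258 = 0.4113

F = 0.41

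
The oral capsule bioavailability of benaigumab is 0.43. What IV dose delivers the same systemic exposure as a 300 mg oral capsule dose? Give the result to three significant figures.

D_iv = 129 mg

Systemic exposure from an extravascular dose = F × D_ev, so the equivalent IV dose is F × D_ev.
D_iv = F × D_ev = 0.43 × 300 = 129 mg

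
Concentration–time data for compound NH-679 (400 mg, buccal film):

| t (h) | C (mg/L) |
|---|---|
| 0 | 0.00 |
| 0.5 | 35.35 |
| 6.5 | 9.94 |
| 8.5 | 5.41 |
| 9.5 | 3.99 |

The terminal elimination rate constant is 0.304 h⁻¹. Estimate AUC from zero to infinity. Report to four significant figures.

Trapezoidal AUC_0→9.5:
  [0→0.5]: (0.00+35.35)/2 × 0.5 = 8.8375
  [0.5→6.5]: (35.35+9.94)/2 × 6 = 135.87
  [6.5→8.5]: (9.94+5.41)/2 × 2 = 15.35
  [8.5→9.5]: (5.41+3.99)/2 × 1 = 4.7
  Sum = 164.7575 mg/L·h
Extrapolated tail: C_last / k_e = 3.99 / 0.304 = 13.125
AUC_0→∞ = 164.7575 + 13.125 = 177.8825 mg/L·h

AUC = 177.9 mg/L·h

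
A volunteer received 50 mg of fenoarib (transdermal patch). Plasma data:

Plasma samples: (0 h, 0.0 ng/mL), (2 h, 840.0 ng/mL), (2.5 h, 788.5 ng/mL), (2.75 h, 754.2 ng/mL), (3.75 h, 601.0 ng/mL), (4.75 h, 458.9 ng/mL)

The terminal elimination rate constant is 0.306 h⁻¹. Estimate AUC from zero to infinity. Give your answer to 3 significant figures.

AUC = 4150 ng/mL·h

Trapezoidal AUC_0→4.75:
  [0→2]: (0.0+840.0)/2 × 2 = 840.0
  [2→2.5]: (840.0+788.5)/2 × 0.5 = 407.125
  [2.5→2.75]: (788.5+754.2)/2 × 0.25 = 192.8375
  [2.75→3.75]: (754.2+601.0)/2 × 1 = 677.6
  [3.75→4.75]: (601.0+458.9)/2 × 1 = 529.95
  Sum = 2647.5125 ng/mL·h
Extrapolated tail: C_last / k_e = 458.9 / 0.306 = 1499.673
AUC_0→∞ = 2647.5125 + 1499.673 = 4147.1855 ng/mL·h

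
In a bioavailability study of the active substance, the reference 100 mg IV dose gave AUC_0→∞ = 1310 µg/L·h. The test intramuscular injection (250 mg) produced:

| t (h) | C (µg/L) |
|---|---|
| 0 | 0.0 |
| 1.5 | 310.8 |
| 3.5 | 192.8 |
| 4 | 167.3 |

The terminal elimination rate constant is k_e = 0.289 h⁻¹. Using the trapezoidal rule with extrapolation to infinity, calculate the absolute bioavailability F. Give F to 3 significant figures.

F = 0.429

Trapezoidal AUC_0→4 (intramuscular injection):
  [0→1.5]: (0.0+310.8)/2 × 1.5 = 233.1
  [1.5→3.5]: (310.8+192.8)/2 × 2 = 503.6
  [3.5→4]: (192.8+167.3)/2 × 0.5 = 90.025
  Sum = 826.725 µg/L·h
Tail: C_last/k_e = 167.3/0.289 = 578.893
AUC_0→∞ (intramuscular injection) = 826.725 + 578.893 = 1405.618 µg/L·h
F = (AUC_ev/D_ev)/(AUC_iv/D_iv) = (1405.618/250)/(1310/100) = 5.622472/13.1 = 0.4292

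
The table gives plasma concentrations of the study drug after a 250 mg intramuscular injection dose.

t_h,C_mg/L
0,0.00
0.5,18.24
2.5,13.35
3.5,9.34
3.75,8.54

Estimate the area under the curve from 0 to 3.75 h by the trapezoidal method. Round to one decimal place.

Trapezoidal AUC_0→3.75:
  [0→0.5]: (0.00+18.24)/2 × 0.5 = 4.56
  [0.5→2.5]: (18.24+13.35)/2 × 2 = 31.59
  [2.5→3.5]: (13.35+9.34)/2 × 1 = 11.345
  [3.5→3.75]: (9.34+8.54)/2 × 0.25 = 2.235
  Sum = 49.73 mg/L·h

AUC = 49.7 mg/L·h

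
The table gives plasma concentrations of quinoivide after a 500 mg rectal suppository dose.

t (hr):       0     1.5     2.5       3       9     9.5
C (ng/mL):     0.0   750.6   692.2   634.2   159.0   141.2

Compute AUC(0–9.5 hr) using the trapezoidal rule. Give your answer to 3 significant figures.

Trapezoidal AUC_0→9.5:
  [0→1.5]: (0.0+750.6)/2 × 1.5 = 562.95
  [1.5→2.5]: (750.6+692.2)/2 × 1 = 721.4
  [2.5→3]: (692.2+634.2)/2 × 0.5 = 331.6
  [3→9]: (634.2+159.0)/2 × 6 = 2379.6
  [9→9.5]: (159.0+141.2)/2 × 0.5 = 75.05
  Sum = 4070.6 ng/mL·hr

AUC = 4070 ng/mL·hr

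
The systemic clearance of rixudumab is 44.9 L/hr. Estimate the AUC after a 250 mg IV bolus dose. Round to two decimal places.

AUC = 5.57 mg/L·hr

AUC_0→∞ = Dose_iv / CL
        = 250 / 44.9 = 5.56793 mg/L·hr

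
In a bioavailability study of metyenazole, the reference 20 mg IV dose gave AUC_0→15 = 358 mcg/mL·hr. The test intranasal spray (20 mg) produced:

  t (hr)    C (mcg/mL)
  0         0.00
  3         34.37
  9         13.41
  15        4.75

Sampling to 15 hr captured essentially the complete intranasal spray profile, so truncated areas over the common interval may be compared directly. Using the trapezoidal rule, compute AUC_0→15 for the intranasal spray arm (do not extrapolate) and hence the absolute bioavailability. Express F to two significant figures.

F = 0.70

Trapezoidal AUC_0→15 (intranasal spray):
  [0→3]: (0.00+34.37)/2 × 3 = 51.555
  [3→9]: (34.37+13.41)/2 × 6 = 143.34
  [9→15]: (13.41+4.75)/2 × 6 = 54.48
  Sum = 249.375 mcg/mL·hr
F = (AUC_ev/D_ev)/(AUC_iv/D_iv) = (249.375/20)/(358/20) = 12.46875/17.9 = 0.6966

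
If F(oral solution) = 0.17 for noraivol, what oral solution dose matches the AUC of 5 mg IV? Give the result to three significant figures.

D_oral = 29.4 mg

For equal systemic exposure: F × D_ev = D_iv
D_ev = D_iv / F = 5 / 0.17 = 29.4118 mg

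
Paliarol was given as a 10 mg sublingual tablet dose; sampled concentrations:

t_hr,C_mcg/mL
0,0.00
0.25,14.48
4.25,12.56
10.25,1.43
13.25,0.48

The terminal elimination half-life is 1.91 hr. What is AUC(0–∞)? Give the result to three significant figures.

AUC = 102 mcg/mL·hr

Trapezoidal AUC_0→13.25:
  [0→0.25]: (0.00+14.48)/2 × 0.25 = 1.81
  [0.25→4.25]: (14.48+12.56)/2 × 4 = 54.08
  [4.25→10.25]: (12.56+1.43)/2 × 6 = 41.97
  [10.25→13.25]: (1.43+0.48)/2 × 3 = 2.865
  Sum = 100.725 mcg/mL·hr
k_e = ln2 / t½ = 0.693147 / 1.91 = 0.3629 hr^-1
Extrapolated tail: C_last / k_e = 0.48 / 0.3629 = 1.323
AUC_0→∞ = 100.725 + 1.323 = 102.048 mcg/mL·hr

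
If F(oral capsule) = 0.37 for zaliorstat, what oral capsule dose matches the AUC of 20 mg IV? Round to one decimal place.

For equal systemic exposure: F × D_ev = D_iv
D_ev = D_iv / F = 20 / 0.37 = 54.0541 mg

D_oral = 54.1 mg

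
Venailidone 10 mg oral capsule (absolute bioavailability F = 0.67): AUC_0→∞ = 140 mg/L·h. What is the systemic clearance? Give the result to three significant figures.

CL = F × Dose / AUC_0→∞
   = 0.67 × 10 / 140 = 0.0478571 L/h

CL = 0.0479 L/h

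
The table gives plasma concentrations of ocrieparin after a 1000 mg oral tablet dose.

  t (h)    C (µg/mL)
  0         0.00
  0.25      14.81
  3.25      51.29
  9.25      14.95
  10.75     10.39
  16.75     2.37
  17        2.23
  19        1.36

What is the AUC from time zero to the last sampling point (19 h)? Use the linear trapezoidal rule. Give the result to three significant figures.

Trapezoidal AUC_0→19:
  [0→0.25]: (0.00+14.81)/2 × 0.25 = 1.85125
  [0.25→3.25]: (14.81+51.29)/2 × 3 = 99.15
  [3.25→9.25]: (51.29+14.95)/2 × 6 = 198.72
  [9.25→10.75]: (14.95+10.39)/2 × 1.5 = 19.005
  [10.75→16.75]: (10.39+2.37)/2 × 6 = 38.28
  [16.75→17]: (2.37+2.23)/2 × 0.25 = 0.575
  [17→19]: (2.23+1.36)/2 × 2 = 3.59
  Sum = 361.17125 µg/mL·h

AUC = 361 µg/mL·h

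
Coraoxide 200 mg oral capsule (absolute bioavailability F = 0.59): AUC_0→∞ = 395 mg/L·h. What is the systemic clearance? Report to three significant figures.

CL = F × Dose / AUC_0→∞
   = 0.59 × 200 / 395 = 0.298734 L/h

CL = 0.299 L/h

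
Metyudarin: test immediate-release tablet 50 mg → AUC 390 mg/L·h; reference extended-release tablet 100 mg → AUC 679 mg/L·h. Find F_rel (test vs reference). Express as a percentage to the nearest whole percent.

F_rel = 115%

F_rel = (AUC_test/D_test) / (AUC_ref/D_ref)
      = (390/50) / (679/100)
      = 7.8 / 6.79 = 1.1487 = 114.87%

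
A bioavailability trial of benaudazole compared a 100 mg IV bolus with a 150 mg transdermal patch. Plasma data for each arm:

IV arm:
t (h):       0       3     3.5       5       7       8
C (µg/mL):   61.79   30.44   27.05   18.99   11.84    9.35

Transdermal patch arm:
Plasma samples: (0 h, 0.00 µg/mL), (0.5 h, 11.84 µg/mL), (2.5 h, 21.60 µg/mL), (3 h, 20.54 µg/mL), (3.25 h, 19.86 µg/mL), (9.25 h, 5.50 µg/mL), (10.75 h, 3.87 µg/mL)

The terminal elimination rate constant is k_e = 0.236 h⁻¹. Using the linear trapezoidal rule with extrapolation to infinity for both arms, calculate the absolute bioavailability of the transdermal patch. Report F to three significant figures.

F = 0.376

Trapezoidal AUC_0→8 (IV):
  [0→3]: (61.79+30.44)/2 × 3 = 138.345
  [3→3.5]: (30.44+27.05)/2 × 0.5 = 14.3725
  [3.5→5]: (27.05+18.99)/2 × 1.5 = 34.53
  [5→7]: (18.99+11.84)/2 × 2 = 30.83
  [7→8]: (11.84+9.35)/2 × 1 = 10.595
  Sum = 228.6725 µg/mL·h
IV tail: 9.35/0.236 = 39.619; AUC_iv,0→∞ = 228.6725 + 39.619 = 268.2915 µg/mL·h
Trapezoidal AUC_0→10.75 (transdermal patch):
  [0→0.5]: (0.00+11.84)/2 × 0.5 = 2.96
  [0.5→2.5]: (11.84+21.60)/2 × 2 = 33.44
  [2.5→3]: (21.60+20.54)/2 × 0.5 = 10.535
  [3→3.25]: (20.54+19.86)/2 × 0.25 = 5.05
  [3.25→9.25]: (19.86+5.50)/2 × 6 = 76.08
  [9.25→10.75]: (5.50+3.87)/2 × 1.5 = 7.0275
  Sum = 135.0925 µg/mL·h
transdermal patch tail: 3.87/0.236 = 16.398; AUC_ev,0→∞ = 135.0925 + 16.398 = 151.4905 µg/mL·h
F = (AUC_ev/D_ev)/(AUC_iv/D_iv) = (151.4905/150)/(268.2915/100) = 1.00994/2.682915 = 0.3764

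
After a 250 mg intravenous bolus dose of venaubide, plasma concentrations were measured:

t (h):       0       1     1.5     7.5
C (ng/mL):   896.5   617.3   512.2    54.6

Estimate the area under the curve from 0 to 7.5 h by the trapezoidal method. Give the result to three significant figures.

AUC = 2740 ng/mL·h

Trapezoidal AUC_0→7.5:
  [0→1]: (896.5+617.3)/2 × 1 = 756.9
  [1→1.5]: (617.3+512.2)/2 × 0.5 = 282.375
  [1.5→7.5]: (512.2+54.6)/2 × 6 = 1700.4
  Sum = 2739.675 ng/mL·h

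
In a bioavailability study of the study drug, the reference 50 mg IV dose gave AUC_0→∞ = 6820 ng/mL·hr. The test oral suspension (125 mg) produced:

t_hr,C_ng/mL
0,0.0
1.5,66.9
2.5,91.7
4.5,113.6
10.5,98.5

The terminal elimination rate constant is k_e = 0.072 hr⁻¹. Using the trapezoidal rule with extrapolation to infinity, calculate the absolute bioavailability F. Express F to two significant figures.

F = 0.14

Trapezoidal AUC_0→10.5 (oral suspension):
  [0→1.5]: (0.0+66.9)/2 × 1.5 = 50.175
  [1.5→2.5]: (66.9+91.7)/2 × 1 = 79.3
  [2.5→4.5]: (91.7+113.6)/2 × 2 = 205.3
  [4.5→10.5]: (113.6+98.5)/2 × 6 = 636.3
  Sum = 971.075 ng/mL·hr
Tail: C_last/k_e = 98.5/0.072 = 1368.056
AUC_0→∞ (oral suspension) = 971.075 + 1368.056 = 2339.131 ng/mL·hr
F = (AUC_ev/D_ev)/(AUC_iv/D_iv) = (2339.131/125)/(6820/50) = 18.713048/136.4 = 0.1372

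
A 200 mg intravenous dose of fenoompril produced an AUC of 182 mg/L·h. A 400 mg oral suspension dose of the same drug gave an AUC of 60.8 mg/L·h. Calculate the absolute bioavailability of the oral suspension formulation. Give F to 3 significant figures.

F = (AUC_ev / D_ev) / (AUC_iv / D_iv)
  = (60.8/400) / (182/200)
  = 0.152 / 0.91 = 0.1670

F = 0.167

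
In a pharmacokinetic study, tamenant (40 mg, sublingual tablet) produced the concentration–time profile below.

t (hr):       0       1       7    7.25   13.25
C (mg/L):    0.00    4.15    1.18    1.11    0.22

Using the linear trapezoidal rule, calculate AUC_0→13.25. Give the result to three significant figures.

Trapezoidal AUC_0→13.25:
  [0→1]: (0.00+4.15)/2 × 1 = 2.075
  [1→7]: (4.15+1.18)/2 × 6 = 15.99
  [7→7.25]: (1.18+1.11)/2 × 0.25 = 0.28625
  [7.25→13.25]: (1.11+0.22)/2 × 6 = 3.99
  Sum = 22.34125 mg/L·hr

AUC = 22.3 mg/L·hr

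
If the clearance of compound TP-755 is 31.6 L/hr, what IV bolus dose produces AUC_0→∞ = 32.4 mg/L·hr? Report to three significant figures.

Dose_iv = CL × AUC_0→∞
     = 31.6 × 32.4 = 1023.84 mg

Dose = 1020 mg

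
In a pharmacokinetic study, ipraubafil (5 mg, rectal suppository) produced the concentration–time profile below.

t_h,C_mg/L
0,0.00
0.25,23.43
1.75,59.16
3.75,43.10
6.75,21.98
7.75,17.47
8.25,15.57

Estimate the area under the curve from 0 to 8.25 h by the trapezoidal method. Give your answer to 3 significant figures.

AUC = 293 mg/L·h

Trapezoidal AUC_0→8.25:
  [0→0.25]: (0.00+23.43)/2 × 0.25 = 2.92875
  [0.25→1.75]: (23.43+59.16)/2 × 1.5 = 61.9425
  [1.75→3.75]: (59.16+43.10)/2 × 2 = 102.26
  [3.75→6.75]: (43.10+21.98)/2 × 3 = 97.62
  [6.75→7.75]: (21.98+17.47)/2 × 1 = 19.725
  [7.75→8.25]: (17.47+15.57)/2 × 0.5 = 8.26
  Sum = 292.73625 mg/L·h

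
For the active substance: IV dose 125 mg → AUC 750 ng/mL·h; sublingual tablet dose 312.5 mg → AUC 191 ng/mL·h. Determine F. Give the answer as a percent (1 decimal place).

F = 10.2%

F = (AUC_ev / D_ev) / (AUC_iv / D_iv)
  = (191/312.5) / (750/125)
  = 0.6112 / 6 = 0.1019
  = 10.19%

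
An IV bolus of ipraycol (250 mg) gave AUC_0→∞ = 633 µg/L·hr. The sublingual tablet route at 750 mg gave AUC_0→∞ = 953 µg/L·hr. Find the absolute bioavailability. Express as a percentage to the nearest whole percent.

F = (AUC_ev / D_ev) / (AUC_iv / D_iv)
  = (953/750) / (633/250)
  = 1.27067 / 2.532 = 0.5018
  = 50.18%

F = 50%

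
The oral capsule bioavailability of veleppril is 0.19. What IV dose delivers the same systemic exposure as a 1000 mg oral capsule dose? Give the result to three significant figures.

Systemic exposure from an extravascular dose = F × D_ev, so the equivalent IV dose is F × D_ev.
D_iv = F × D_ev = 0.19 × 1000 = 190 mg

D_iv = 190 mg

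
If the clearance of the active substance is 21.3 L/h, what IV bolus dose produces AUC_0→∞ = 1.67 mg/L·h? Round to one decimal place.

Dose_iv = CL × AUC_0→∞
     = 21.3 × 1.67 = 35.571 mg

Dose = 35.6 mg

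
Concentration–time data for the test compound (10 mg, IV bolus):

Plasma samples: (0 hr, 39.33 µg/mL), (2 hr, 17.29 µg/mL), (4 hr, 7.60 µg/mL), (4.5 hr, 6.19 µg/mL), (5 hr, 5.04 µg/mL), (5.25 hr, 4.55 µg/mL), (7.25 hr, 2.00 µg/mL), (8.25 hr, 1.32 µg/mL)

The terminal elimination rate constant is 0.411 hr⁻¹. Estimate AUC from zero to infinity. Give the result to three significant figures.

AUC = 100 µg/mL·hr

Trapezoidal AUC_0→8.25:
  [0→2]: (39.33+17.29)/2 × 2 = 56.62
  [2→4]: (17.29+7.60)/2 × 2 = 24.89
  [4→4.5]: (7.60+6.19)/2 × 0.5 = 3.4475
  [4.5→5]: (6.19+5.04)/2 × 0.5 = 2.8075
  [5→5.25]: (5.04+4.55)/2 × 0.25 = 1.19875
  [5.25→7.25]: (4.55+2.00)/2 × 2 = 6.55
  [7.25→8.25]: (2.00+1.32)/2 × 1 = 1.66
  Sum = 97.17375 µg/mL·hr
Extrapolated tail: C_last / k_e = 1.32 / 0.411 = 3.212
AUC_0→∞ = 97.17375 + 3.212 = 100.38575 µg/mL·hr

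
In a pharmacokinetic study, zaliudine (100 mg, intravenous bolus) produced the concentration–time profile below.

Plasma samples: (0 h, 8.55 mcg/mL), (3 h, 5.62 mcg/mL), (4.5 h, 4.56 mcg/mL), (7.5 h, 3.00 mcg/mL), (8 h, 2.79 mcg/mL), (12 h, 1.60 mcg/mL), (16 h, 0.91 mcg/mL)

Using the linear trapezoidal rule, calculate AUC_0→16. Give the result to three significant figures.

Trapezoidal AUC_0→16:
  [0→3]: (8.55+5.62)/2 × 3 = 21.255
  [3→4.5]: (5.62+4.56)/2 × 1.5 = 7.635
  [4.5→7.5]: (4.56+3.00)/2 × 3 = 11.34
  [7.5→8]: (3.00+2.79)/2 × 0.5 = 1.4475
  [8→12]: (2.79+1.60)/2 × 4 = 8.78
  [12→16]: (1.60+0.91)/2 × 4 = 5.02
  Sum = 55.4775 mcg/mL·h

AUC = 55.5 mcg/mL·h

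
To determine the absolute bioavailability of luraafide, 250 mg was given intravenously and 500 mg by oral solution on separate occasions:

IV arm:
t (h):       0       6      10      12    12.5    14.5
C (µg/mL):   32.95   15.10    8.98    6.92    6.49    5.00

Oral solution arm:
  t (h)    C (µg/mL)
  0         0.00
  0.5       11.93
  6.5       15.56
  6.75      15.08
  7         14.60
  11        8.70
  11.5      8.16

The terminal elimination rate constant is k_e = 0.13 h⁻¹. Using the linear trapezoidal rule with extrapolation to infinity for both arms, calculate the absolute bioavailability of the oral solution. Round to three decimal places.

F = 0.395

Trapezoidal AUC_0→14.5 (IV):
  [0→6]: (32.95+15.10)/2 × 6 = 144.15
  [6→10]: (15.10+8.98)/2 × 4 = 48.16
  [10→12]: (8.98+6.92)/2 × 2 = 15.9
  [12→12.5]: (6.92+6.49)/2 × 0.5 = 3.3525
  [12.5→14.5]: (6.49+5.00)/2 × 2 = 11.49
  Sum = 223.0525 µg/mL·h
IV tail: 5.00/0.13 = 38.462; AUC_iv,0→∞ = 223.0525 + 38.462 = 261.5145 µg/mL·h
Trapezoidal AUC_0→11.5 (oral solution):
  [0→0.5]: (0.00+11.93)/2 × 0.5 = 2.9825
  [0.5→6.5]: (11.93+15.56)/2 × 6 = 82.47
  [6.5→6.75]: (15.56+15.08)/2 × 0.25 = 3.83
  [6.75→7]: (15.08+14.60)/2 × 0.25 = 3.71
  [7→11]: (14.60+8.70)/2 × 4 = 46.6
  [11→11.5]: (8.70+8.16)/2 × 0.5 = 4.215
  Sum = 143.8075 µg/mL·h
oral solution tail: 8.16/0.13 = 62.769; AUC_ev,0→∞ = 143.8075 + 62.769 = 206.5765 µg/mL·h
F = (AUC_ev/D_ev)/(AUC_iv/D_iv) = (206.5765/500)/(261.5145/250) = 0.413153/1.046058 = 0.3950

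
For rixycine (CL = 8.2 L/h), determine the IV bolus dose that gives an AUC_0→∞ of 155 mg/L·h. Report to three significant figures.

Dose = 1270 mg

Dose_iv = CL × AUC_0→∞
     = 8.2 × 155 = 1271 mg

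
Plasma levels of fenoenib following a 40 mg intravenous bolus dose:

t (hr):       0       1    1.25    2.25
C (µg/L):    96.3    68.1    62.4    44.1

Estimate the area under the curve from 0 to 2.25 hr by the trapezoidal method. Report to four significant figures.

AUC = 151.8 µg/L·hr

Trapezoidal AUC_0→2.25:
  [0→1]: (96.3+68.1)/2 × 1 = 82.2
  [1→1.25]: (68.1+62.4)/2 × 0.25 = 16.3125
  [1.25→2.25]: (62.4+44.1)/2 × 1 = 53.25
  Sum = 151.7625 µg/L·hr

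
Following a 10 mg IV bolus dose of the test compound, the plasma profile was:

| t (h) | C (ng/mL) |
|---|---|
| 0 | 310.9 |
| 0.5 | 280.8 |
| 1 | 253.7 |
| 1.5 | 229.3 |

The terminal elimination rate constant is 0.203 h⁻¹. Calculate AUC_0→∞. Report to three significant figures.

AUC = 1530 ng/mL·h

Trapezoidal AUC_0→1.5:
  [0→0.5]: (310.9+280.8)/2 × 0.5 = 147.925
  [0.5→1]: (280.8+253.7)/2 × 0.5 = 133.625
  [1→1.5]: (253.7+229.3)/2 × 0.5 = 120.75
  Sum = 402.3 ng/mL·h
Extrapolated tail: C_last / k_e = 229.3 / 0.203 = 1129.557
AUC_0→∞ = 402.3 + 1129.557 = 1531.857 ng/mL·h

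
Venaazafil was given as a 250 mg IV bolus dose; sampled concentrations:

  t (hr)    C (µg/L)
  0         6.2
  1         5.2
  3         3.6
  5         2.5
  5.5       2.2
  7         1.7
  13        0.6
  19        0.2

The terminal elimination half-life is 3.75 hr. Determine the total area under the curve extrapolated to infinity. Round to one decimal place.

AUC = 35.1 µg/L·hr

Trapezoidal AUC_0→19:
  [0→1]: (6.2+5.2)/2 × 1 = 5.7
  [1→3]: (5.2+3.6)/2 × 2 = 8.8
  [3→5]: (3.6+2.5)/2 × 2 = 6.1
  [5→5.5]: (2.5+2.2)/2 × 0.5 = 1.175
  [5.5→7]: (2.2+1.7)/2 × 1.5 = 2.925
  [7→13]: (1.7+0.6)/2 × 6 = 6.9
  [13→19]: (0.6+0.2)/2 × 6 = 2.4
  Sum = 34.0 µg/L·hr
k_e = ln2 / t½ = 0.693147 / 3.75 = 0.1848 hr^-1
Extrapolated tail: C_last / k_e = 0.2 / 0.1848 = 1.082
AUC_0→∞ = 34.0 + 1.082 = 35.082 µg/L·hr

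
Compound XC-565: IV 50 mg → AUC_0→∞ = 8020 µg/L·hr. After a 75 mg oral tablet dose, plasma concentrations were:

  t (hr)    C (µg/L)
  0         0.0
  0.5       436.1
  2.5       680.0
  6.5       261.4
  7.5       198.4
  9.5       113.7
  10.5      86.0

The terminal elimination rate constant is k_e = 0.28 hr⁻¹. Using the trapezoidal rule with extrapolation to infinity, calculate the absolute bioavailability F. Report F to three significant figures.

Trapezoidal AUC_0→10.5 (oral tablet):
  [0→0.5]: (0.0+436.1)/2 × 0.5 = 109.025
  [0.5→2.5]: (436.1+680.0)/2 × 2 = 1116.1
  [2.5→6.5]: (680.0+261.4)/2 × 4 = 1882.8
  [6.5→7.5]: (261.4+198.4)/2 × 1 = 229.9
  [7.5→9.5]: (198.4+113.7)/2 × 2 = 312.1
  [9.5→10.5]: (113.7+86.0)/2 × 1 = 99.85
  Sum = 3749.775 µg/L·hr
Tail: C_last/k_e = 86.0/0.28 = 307.143
AUC_0→∞ (oral tablet) = 3749.775 + 307.143 = 4056.918 µg/L·hr
F = (AUC_ev/D_ev)/(AUC_iv/D_iv) = (4056.918/75)/(8020/50) = 54.09224/160.4 = 0.3372

F = 0.337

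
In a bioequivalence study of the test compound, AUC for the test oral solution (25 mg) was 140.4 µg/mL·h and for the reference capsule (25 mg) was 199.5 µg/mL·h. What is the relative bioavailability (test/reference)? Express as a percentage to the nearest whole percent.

F_rel = 70%

F_rel = (AUC_test/D_test) / (AUC_ref/D_ref)
      = (140.4/25) / (199.5/25)
      = 5.616 / 7.98 = 0.7038 = 70.38%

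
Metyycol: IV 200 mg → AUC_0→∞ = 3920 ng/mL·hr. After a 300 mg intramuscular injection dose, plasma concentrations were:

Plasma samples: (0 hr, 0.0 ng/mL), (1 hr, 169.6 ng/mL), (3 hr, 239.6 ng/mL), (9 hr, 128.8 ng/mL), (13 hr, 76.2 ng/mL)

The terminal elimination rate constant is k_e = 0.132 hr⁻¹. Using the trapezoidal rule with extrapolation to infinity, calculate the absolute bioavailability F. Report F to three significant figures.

Trapezoidal AUC_0→13 (intramuscular injection):
  [0→1]: (0.0+169.6)/2 × 1 = 84.8
  [1→3]: (169.6+239.6)/2 × 2 = 409.2
  [3→9]: (239.6+128.8)/2 × 6 = 1105.2
  [9→13]: (128.8+76.2)/2 × 4 = 410.0
  Sum = 2009.2 ng/mL·hr
Tail: C_last/k_e = 76.2/0.132 = 577.273
AUC_0→∞ (intramuscular injection) = 2009.2 + 577.273 = 2586.473 ng/mL·hr
F = (AUC_ev/D_ev)/(AUC_iv/D_iv) = (2586.473/300)/(3920/200) = 8.62158/19.6 = 0.4399

F = 0.440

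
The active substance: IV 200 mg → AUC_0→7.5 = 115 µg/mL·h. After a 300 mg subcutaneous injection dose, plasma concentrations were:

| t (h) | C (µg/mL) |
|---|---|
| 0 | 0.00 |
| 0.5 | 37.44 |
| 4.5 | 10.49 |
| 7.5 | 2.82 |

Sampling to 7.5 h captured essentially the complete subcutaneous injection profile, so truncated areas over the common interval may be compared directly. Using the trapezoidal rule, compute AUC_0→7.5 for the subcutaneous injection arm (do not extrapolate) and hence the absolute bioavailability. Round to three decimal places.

Trapezoidal AUC_0→7.5 (subcutaneous injection):
  [0→0.5]: (0.00+37.44)/2 × 0.5 = 9.36
  [0.5→4.5]: (37.44+10.49)/2 × 4 = 95.86
  [4.5→7.5]: (10.49+2.82)/2 × 3 = 19.965
  Sum = 125.185 µg/mL·h
F = (AUC_ev/D_ev)/(AUC_iv/D_iv) = (125.185/300)/(115/200) = 0.417283/0.575 = 0.7257

F = 0.726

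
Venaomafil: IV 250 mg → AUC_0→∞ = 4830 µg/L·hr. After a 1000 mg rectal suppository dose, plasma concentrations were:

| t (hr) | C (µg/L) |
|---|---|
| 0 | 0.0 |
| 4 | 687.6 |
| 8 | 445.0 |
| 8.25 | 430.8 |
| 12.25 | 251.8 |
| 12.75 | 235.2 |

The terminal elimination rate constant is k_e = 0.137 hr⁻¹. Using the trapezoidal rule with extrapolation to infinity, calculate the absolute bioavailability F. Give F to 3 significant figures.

Trapezoidal AUC_0→12.75 (rectal suppository):
  [0→4]: (0.0+687.6)/2 × 4 = 1375.2
  [4→8]: (687.6+445.0)/2 × 4 = 2265.2
  [8→8.25]: (445.0+430.8)/2 × 0.25 = 109.475
  [8.25→12.25]: (430.8+251.8)/2 × 4 = 1365.2
  [12.25→12.75]: (251.8+235.2)/2 × 0.5 = 121.75
  Sum = 5236.825 µg/L·hr
Tail: C_last/k_e = 235.2/0.137 = 1716.788
AUC_0→∞ (rectal suppository) = 5236.825 + 1716.788 = 6953.613 µg/L·hr
F = (AUC_ev/D_ev)/(AUC_iv/D_iv) = (6953.613/1000)/(4830/250) = 6.953613/19.32 = 0.3599

F = 0.360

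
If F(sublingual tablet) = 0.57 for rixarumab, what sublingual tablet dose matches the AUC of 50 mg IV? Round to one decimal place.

For equal systemic exposure: F × D_ev = D_iv
D_ev = D_iv / F = 50 / 0.57 = 87.7193 mg

D_sublingual = 87.7 mg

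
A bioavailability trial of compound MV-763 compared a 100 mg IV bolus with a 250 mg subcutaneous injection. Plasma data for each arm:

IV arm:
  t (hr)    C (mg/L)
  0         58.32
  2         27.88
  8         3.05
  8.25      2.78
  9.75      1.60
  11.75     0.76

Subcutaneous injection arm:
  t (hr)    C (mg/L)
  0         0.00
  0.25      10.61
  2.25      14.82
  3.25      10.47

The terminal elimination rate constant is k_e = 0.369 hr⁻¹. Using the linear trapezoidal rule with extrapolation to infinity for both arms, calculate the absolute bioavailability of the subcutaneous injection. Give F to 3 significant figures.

F = 0.145

Trapezoidal AUC_0→11.75 (IV):
  [0→2]: (58.32+27.88)/2 × 2 = 86.2
  [2→8]: (27.88+3.05)/2 × 6 = 92.79
  [8→8.25]: (3.05+2.78)/2 × 0.25 = 0.72875
  [8.25→9.75]: (2.78+1.60)/2 × 1.5 = 3.285
  [9.75→11.75]: (1.60+0.76)/2 × 2 = 2.36
  Sum = 185.36375 mg/L·hr
IV tail: 0.76/0.369 = 2.060; AUC_iv,0→∞ = 185.36375 + 2.060 = 187.42375 mg/L·hr
Trapezoidal AUC_0→3.25 (subcutaneous injection):
  [0→0.25]: (0.00+10.61)/2 × 0.25 = 1.32625
  [0.25→2.25]: (10.61+14.82)/2 × 2 = 25.43
  [2.25→3.25]: (14.82+10.47)/2 × 1 = 12.645
  Sum = 39.40125 mg/L·hr
subcutaneous injection tail: 10.47/0.369 = 28.374; AUC_ev,0→∞ = 39.40125 + 28.374 = 67.77525 mg/L·hr
F = (AUC_ev/D_ev)/(AUC_iv/D_iv) = (67.77525/250)/(187.42375/100) = 0.271101/1.8742375 = 0.1446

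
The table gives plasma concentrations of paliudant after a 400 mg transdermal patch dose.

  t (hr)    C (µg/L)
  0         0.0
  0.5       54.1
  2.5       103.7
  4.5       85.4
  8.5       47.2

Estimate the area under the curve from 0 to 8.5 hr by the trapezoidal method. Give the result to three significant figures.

Trapezoidal AUC_0→8.5:
  [0→0.5]: (0.0+54.1)/2 × 0.5 = 13.525
  [0.5→2.5]: (54.1+103.7)/2 × 2 = 157.8
  [2.5→4.5]: (103.7+85.4)/2 × 2 = 189.1
  [4.5→8.5]: (85.4+47.2)/2 × 4 = 265.2
  Sum = 625.625 µg/L·hr

AUC = 626 µg/L·hr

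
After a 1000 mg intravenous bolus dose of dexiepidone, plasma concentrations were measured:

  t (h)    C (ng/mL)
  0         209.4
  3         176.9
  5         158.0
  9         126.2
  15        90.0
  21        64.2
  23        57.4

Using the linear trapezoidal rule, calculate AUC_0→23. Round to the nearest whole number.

Trapezoidal AUC_0→23:
  [0→3]: (209.4+176.9)/2 × 3 = 579.45
  [3→5]: (176.9+158.0)/2 × 2 = 334.9
  [5→9]: (158.0+126.2)/2 × 4 = 568.4
  [9→15]: (126.2+90.0)/2 × 6 = 648.6
  [15→21]: (90.0+64.2)/2 × 6 = 462.6
  [21→23]: (64.2+57.4)/2 × 2 = 121.6
  Sum = 2715.55 ng/mL·h

AUC = 2716 ng/mL·h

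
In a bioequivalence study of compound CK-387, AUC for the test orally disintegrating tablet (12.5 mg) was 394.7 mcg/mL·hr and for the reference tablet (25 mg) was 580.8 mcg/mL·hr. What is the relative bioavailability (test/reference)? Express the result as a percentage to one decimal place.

F_rel = 135.9%

F_rel = (AUC_test/D_test) / (AUC_ref/D_ref)
      = (394.7/12.5) / (580.8/25)
      = 31.576 / 23.232 = 1.3592 = 135.92%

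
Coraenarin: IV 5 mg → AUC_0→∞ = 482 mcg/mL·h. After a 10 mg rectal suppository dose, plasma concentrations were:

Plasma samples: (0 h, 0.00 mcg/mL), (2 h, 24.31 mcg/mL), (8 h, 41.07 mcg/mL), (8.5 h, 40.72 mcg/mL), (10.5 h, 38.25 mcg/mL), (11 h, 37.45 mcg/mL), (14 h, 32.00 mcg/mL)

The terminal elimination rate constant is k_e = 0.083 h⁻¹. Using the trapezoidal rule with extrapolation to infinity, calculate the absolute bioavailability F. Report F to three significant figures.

Trapezoidal AUC_0→14 (rectal suppository):
  [0→2]: (0.00+24.31)/2 × 2 = 24.31
  [2→8]: (24.31+41.07)/2 × 6 = 196.14
  [8→8.5]: (41.07+40.72)/2 × 0.5 = 20.4475
  [8.5→10.5]: (40.72+38.25)/2 × 2 = 78.97
  [10.5→11]: (38.25+37.45)/2 × 0.5 = 18.925
  [11→14]: (37.45+32.00)/2 × 3 = 104.175
  Sum = 442.9675 mcg/mL·h
Tail: C_last/k_e = 32.00/0.083 = 385.542
AUC_0→∞ (rectal suppository) = 442.9675 + 385.542 = 828.5095 mcg/mL·h
F = (AUC_ev/D_ev)/(AUC_iv/D_iv) = (828.5095/10)/(482/5) = 82.85095/96.4 = 0.8594

F = 0.859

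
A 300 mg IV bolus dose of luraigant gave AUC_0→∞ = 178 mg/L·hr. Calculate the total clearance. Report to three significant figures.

CL = Dose_iv / AUC_0→∞
   = 300 / 178 = 1.68539 L/hr

CL = 1.69 L/hr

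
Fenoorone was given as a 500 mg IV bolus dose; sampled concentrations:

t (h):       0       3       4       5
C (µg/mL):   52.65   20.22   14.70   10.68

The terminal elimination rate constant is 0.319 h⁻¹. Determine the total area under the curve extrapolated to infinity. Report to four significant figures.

AUC = 172.9 µg/mL·h

Trapezoidal AUC_0→5:
  [0→3]: (52.65+20.22)/2 × 3 = 109.305
  [3→4]: (20.22+14.70)/2 × 1 = 17.46
  [4→5]: (14.70+10.68)/2 × 1 = 12.69
  Sum = 139.455 µg/mL·h
Extrapolated tail: C_last / k_e = 10.68 / 0.319 = 33.480
AUC_0→∞ = 139.455 + 33.480 = 172.935 µg/mL·h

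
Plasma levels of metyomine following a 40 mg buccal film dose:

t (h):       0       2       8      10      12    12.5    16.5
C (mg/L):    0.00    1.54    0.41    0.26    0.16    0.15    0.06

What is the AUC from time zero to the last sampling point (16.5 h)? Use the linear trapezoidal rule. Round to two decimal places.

AUC = 8.98 mg/L·h

Trapezoidal AUC_0→16.5:
  [0→2]: (0.00+1.54)/2 × 2 = 1.54
  [2→8]: (1.54+0.41)/2 × 6 = 5.85
  [8→10]: (0.41+0.26)/2 × 2 = 0.67
  [10→12]: (0.26+0.16)/2 × 2 = 0.42
  [12→12.5]: (0.16+0.15)/2 × 0.5 = 0.0775
  [12.5→16.5]: (0.15+0.06)/2 × 4 = 0.42
  Sum = 8.9775 mg/L·h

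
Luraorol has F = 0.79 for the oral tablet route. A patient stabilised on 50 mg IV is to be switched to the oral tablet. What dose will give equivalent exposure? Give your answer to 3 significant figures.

D_oral = 63.3 mg

For equal systemic exposure: F × D_ev = D_iv
D_ev = D_iv / F = 50 / 0.79 = 63.2911 mg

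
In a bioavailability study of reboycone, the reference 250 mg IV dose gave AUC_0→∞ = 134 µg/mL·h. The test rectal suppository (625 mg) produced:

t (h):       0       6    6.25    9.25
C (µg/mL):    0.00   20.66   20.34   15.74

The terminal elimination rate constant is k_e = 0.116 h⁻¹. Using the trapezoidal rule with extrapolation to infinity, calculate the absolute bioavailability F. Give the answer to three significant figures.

Trapezoidal AUC_0→9.25 (rectal suppository):
  [0→6]: (0.00+20.66)/2 × 6 = 61.98
  [6→6.25]: (20.66+20.34)/2 × 0.25 = 5.125
  [6.25→9.25]: (20.34+15.74)/2 × 3 = 54.12
  Sum = 121.225 µg/mL·h
Tail: C_last/k_e = 15.74/0.116 = 135.690
AUC_0→∞ (rectal suppository) = 121.225 + 135.690 = 256.915 µg/mL·h
F = (AUC_ev/D_ev)/(AUC_iv/D_iv) = (256.915/625)/(134/250) = 0.411064/0.536 = 0.7669

F = 0.767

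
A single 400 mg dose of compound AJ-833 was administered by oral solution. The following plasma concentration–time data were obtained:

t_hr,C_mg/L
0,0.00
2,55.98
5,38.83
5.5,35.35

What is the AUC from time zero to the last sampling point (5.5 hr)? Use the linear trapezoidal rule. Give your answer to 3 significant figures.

Trapezoidal AUC_0→5.5:
  [0→2]: (0.00+55.98)/2 × 2 = 55.98
  [2→5]: (55.98+38.83)/2 × 3 = 142.215
  [5→5.5]: (38.83+35.35)/2 × 0.5 = 18.545
  Sum = 216.74 mg/L·hr

AUC = 217 mg/L·hr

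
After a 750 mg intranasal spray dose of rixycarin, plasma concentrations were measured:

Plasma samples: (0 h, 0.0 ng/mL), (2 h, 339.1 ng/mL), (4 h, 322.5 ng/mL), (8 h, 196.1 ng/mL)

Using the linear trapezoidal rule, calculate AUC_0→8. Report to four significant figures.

Trapezoidal AUC_0→8:
  [0→2]: (0.0+339.1)/2 × 2 = 339.1
  [2→4]: (339.1+322.5)/2 × 2 = 661.6
  [4→8]: (322.5+196.1)/2 × 4 = 1037.2
  Sum = 2037.9 ng/mL·h

AUC = 2038 ng/mL·h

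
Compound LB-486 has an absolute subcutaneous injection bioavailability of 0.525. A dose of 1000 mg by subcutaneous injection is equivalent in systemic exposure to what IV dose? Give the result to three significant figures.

D_iv = 525 mg

Systemic exposure from an extravascular dose = F × D_ev, so the equivalent IV dose is F × D_ev.
D_iv = F × D_ev = 0.525 × 1000 = 525 mg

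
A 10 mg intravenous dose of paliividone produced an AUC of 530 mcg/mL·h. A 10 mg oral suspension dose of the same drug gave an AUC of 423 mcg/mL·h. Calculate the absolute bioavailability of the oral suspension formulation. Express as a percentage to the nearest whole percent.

F = (AUC_ev / D_ev) / (AUC_iv / D_iv)
  = (423/10) / (530/10)
  = 42.3 / 53 = 0.7981
  = 79.81%

F = 80%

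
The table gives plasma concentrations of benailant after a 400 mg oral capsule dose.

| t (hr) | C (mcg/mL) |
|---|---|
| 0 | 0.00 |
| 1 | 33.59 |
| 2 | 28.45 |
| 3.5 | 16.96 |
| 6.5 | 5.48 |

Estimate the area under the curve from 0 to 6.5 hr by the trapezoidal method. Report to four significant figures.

AUC = 115.5 mcg/mL·hr

Trapezoidal AUC_0→6.5:
  [0→1]: (0.00+33.59)/2 × 1 = 16.795
  [1→2]: (33.59+28.45)/2 × 1 = 31.02
  [2→3.5]: (28.45+16.96)/2 × 1.5 = 34.0575
  [3.5→6.5]: (16.96+5.48)/2 × 3 = 33.66
  Sum = 115.5325 mcg/mL·hr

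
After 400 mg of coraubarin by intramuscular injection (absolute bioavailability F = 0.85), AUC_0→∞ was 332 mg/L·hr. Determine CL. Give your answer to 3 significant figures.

CL = F × Dose / AUC_0→∞
   = 0.85 × 400 / 332 = 1.0241 L/hr

CL = 1.02 L/hr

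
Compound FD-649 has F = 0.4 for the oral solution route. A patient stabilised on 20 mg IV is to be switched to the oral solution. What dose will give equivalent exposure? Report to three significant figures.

For equal systemic exposure: F × D_ev = D_iv
D_ev = D_iv / F = 20 / 0.4 = 50 mg

D_oral = 50.0 mg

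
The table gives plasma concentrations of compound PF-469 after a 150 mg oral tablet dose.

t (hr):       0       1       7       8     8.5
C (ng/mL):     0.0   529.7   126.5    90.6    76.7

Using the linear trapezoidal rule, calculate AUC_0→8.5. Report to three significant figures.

AUC = 2380 ng/mL·hr

Trapezoidal AUC_0→8.5:
  [0→1]: (0.0+529.7)/2 × 1 = 264.85
  [1→7]: (529.7+126.5)/2 × 6 = 1968.6
  [7→8]: (126.5+90.6)/2 × 1 = 108.55
  [8→8.5]: (90.6+76.7)/2 × 0.5 = 41.825
  Sum = 2383.825 ng/mL·hr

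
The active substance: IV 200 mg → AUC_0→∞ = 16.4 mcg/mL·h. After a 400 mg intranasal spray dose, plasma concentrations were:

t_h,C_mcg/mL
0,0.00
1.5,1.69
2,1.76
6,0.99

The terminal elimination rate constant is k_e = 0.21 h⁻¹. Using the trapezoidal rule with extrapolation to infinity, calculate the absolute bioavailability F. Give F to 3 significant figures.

F = 0.376

Trapezoidal AUC_0→6 (intranasal spray):
  [0→1.5]: (0.00+1.69)/2 × 1.5 = 1.2675
  [1.5→2]: (1.69+1.76)/2 × 0.5 = 0.8625
  [2→6]: (1.76+0.99)/2 × 4 = 5.5
  Sum = 7.63 mcg/mL·h
Tail: C_last/k_e = 0.99/0.21 = 4.714
AUC_0→∞ (intranasal spray) = 7.63 + 4.714 = 12.344 mcg/mL·h
F = (AUC_ev/D_ev)/(AUC_iv/D_iv) = (12.344/400)/(16.4/200) = 0.03086/0.082 = 0.3763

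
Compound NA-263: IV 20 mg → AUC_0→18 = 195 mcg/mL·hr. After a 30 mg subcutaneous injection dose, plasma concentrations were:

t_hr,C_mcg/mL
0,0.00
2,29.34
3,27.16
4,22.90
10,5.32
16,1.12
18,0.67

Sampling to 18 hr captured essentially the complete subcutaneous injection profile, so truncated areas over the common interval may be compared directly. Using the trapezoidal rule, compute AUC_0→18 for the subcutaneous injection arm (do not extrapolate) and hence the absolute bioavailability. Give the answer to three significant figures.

F = 0.644

Trapezoidal AUC_0→18 (subcutaneous injection):
  [0→2]: (0.00+29.34)/2 × 2 = 29.34
  [2→3]: (29.34+27.16)/2 × 1 = 28.25
  [3→4]: (27.16+22.90)/2 × 1 = 25.03
  [4→10]: (22.90+5.32)/2 × 6 = 84.66
  [10→16]: (5.32+1.12)/2 × 6 = 19.32
  [16→18]: (1.12+0.67)/2 × 2 = 1.79
  Sum = 188.39 mcg/mL·hr
F = (AUC_ev/D_ev)/(AUC_iv/D_iv) = (188.39/30)/(195/20) = 6.27967/9.75 = 0.6441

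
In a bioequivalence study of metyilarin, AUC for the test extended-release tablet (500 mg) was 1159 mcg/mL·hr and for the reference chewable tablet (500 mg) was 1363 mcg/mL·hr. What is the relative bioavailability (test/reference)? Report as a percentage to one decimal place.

F_rel = 85.0%

F_rel = (AUC_test/D_test) / (AUC_ref/D_ref)
      = (1159/500) / (1363/500)
      = 2.318 / 2.726 = 0.8503 = 85.03%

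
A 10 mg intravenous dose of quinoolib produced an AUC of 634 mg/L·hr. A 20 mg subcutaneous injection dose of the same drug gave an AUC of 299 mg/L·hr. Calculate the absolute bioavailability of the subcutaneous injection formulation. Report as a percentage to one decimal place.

F = 23.6%

F = (AUC_ev / D_ev) / (AUC_iv / D_iv)
  = (299/20) / (634/10)
  = 14.95 / 63.4 = 0.2358
  = 23.58%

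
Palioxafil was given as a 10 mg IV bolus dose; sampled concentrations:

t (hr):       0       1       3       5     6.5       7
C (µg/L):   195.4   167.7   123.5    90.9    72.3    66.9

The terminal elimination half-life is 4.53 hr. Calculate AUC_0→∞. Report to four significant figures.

AUC = 1282 µg/L·hr

Trapezoidal AUC_0→7:
  [0→1]: (195.4+167.7)/2 × 1 = 181.55
  [1→3]: (167.7+123.5)/2 × 2 = 291.2
  [3→5]: (123.5+90.9)/2 × 2 = 214.4
  [5→6.5]: (90.9+72.3)/2 × 1.5 = 122.4
  [6.5→7]: (72.3+66.9)/2 × 0.5 = 34.8
  Sum = 844.35 µg/L·hr
k_e = ln2 / t½ = 0.693147 / 4.53 = 0.1530 hr^-1
Extrapolated tail: C_last / k_e = 66.9 / 0.153 = 437.255
AUC_0→∞ = 844.35 + 437.255 = 1281.605 µg/L·hr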